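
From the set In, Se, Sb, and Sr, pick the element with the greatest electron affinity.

Se

Atoms with high Z_eff and room in the valence shell (especially the halogens) have the most exothermic electron affinities.
Here both period and group differ, so the two effects have to be weighed against each other.
In > Sr: In lies to the right of Sr in period 5, so the across-period effect alone puts In higher.
Sb > In: both are in period 5; the period trend gives Sb the larger value.
Se > Sb: relative to Sb, both the across-period and down-group shifts push Se's electron affinity up.
Tabulated electron affinity (kJ/mol): Se 195, Sr 5, In 29, Sb 103.
The greatest electron affinity among these belongs to Se.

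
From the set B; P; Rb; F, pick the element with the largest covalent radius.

Radius decreases left→right (rising Z_eff, same n) and increases top→bottom (higher n).
These span different periods and groups, so the two trends combine.
B > F: both are in period 2; the period trend gives B the larger value.
P > B: period and group pull opposite ways; the down-group shift dominates (111 vs 85 pm).
Rb > P: both effects reinforce here, so Rb is clearly the larger of the two.
Tabulated atomic radius (pm): B 85, F 64, P 111, Rb 210.
The largest covalent radius among these belongs to Rb.

Rb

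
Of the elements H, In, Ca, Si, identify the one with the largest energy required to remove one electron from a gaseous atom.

First ionization energy rises across a period (greater Z_eff holds electrons more tightly) and falls down a group (valence electrons are farther from the nucleus).
Neither a single period nor a single group — weigh both effects.
Ca > In: period and group pull opposite ways; the down-group shift dominates (590 vs 558 kJ/mol).
Si > Ca: both effects reinforce here, so Si is clearly the higher of the two.
H > Si: the two effects oppose for this pair; the down-group effect wins (1312 vs 786 kJ/mol).
Approximate values (kJ/mol): H 1312, Si 786, Ca 590, In 558.
The largest energy required to remove one electron from a gaseous atom among these belongs to H.

H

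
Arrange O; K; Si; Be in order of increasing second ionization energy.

The second ionization energy removes an electron from the +1 ion. For each element: O⁺ still has 5 valence electrons; K⁺ is the bare [Ar] core; Si⁺ still has 3 valence electrons; Be⁺ still has 1 valence electron.
Usually core removal costs more than valence removal, but here the competition is close: a tightly held n=2 valence electron can cost more to remove than an n=3 core electron, so the actual values have to decide it.
Valence configurations: O⁺ [He]2s²2p³, Si⁺ [Ne]3s²3p¹, Be⁺ [He]2s¹.
Tabulated IE_2 (kJ/mol): O 3388, K 3052, Si 1577, Be 1757.
Putting it together, IE_2: Si < Be < K < O.

Si, Be, K, O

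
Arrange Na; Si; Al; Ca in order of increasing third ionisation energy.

Al < Si < Ca < Na

IE_3 is the cost of taking one more electron from the +2 cation: Na²⁺ is already 1 electron into the core; Si²⁺ still has 2 valence electrons; Al²⁺ still has 1 valence electron; Ca²⁺ is the bare [Ar] core.
Breaking into a closed-shell core is much more expensive than removing a leftover valence electron — Ca and Na have the largest IE_3 here.
Valence configurations: Si²⁺ [Ne]3s², Al²⁺ [Ne]3s¹.
Approximate IE_3 values (kJ/mol): Na 6910, Si 3232, Al 2745, Ca 4912.
So the third ionization energies run Al < Si < Ca < Na.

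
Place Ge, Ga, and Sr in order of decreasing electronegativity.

Ge > Ga > Sr

Ga is in period 4, group 13; Ge is in period 4, group 14; Sr is in period 5, group 2.
Electronegativity increases across a period and decreases down a group, tracking effective nuclear charge and atomic size.
Here both period and group differ, so the two effects have to be weighed against each other.
Ga > Sr: both effects reinforce here, so Ga is clearly the higher of the two.
Ge > Ga: both are in period 4; the period trend gives Ge the larger value.
Approximate values (Pauling): Ga 1.81, Ge 2.01, Sr 0.95.
So from highest to lowest: Ge > Ga > Sr.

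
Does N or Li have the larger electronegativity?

Li is in period 2, group 1; N is in period 2, group 15.
Electronegativity increases across a period and decreases down a group, tracking effective nuclear charge and atomic size.
All lie in period 2, so electronegativity increases left to right.
So N has the larger electronegativity (N > Li).

N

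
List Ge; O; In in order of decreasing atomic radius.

Atomic radius shrinks across a period as nuclear charge pulls the same shell inward, and grows down a group as new shells are added.
Neither a single period nor a single group — weigh both effects.
Ge > O: relative to O, both the across-period and down-group shifts push Ge's atomic radius up.
In > Ge: relative to Ge, both the across-period and down-group shifts push In's atomic radius up.
Approximate values (pm): O 63, Ge 121, In 142.
So from largest to smallest: In > Ge > O.

In > Ge > O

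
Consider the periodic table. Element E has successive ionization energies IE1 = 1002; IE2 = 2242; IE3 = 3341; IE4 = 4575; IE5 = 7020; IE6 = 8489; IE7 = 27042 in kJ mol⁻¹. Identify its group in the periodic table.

Group 16

Look for the largest jump between consecutive ionization energies: IE7/IE6 ≈ 3.2, far larger than any earlier ratio.
That jump marks the point where a core electron is being removed. So the atom has 6 valence electrons.
A main-group element with 6 valence electrons is in group 16.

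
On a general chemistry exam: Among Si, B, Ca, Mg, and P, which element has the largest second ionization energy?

B

After 1 electron has been removed, what remains? Si⁺ still has 3 valence electrons; B⁺ still has 2 valence electrons; Ca⁺ still has 1 valence electron; Mg⁺ still has 1 valence electron; P⁺ still has 4 valence electrons.
All are still removing valence electrons, so compare the +1 ions as you would atoms: IE_2 generally rises across a period (higher Z_eff) and falls down a group (larger shell), subject to the usual subshell exceptions.
Valence configurations: Si⁺ [Ne]3s²3p¹, B⁺ [He]2s², Ca⁺ [Ar]4s¹, Mg⁺ [Ne]3s¹, P⁺ [Ne]3s²3p².
The numbers (kJ/mol): Si 1577, B 2427, Ca 1145, Mg 1451, P 1907.
Putting it together, IE_2: Ca < Mg < Si < P < B.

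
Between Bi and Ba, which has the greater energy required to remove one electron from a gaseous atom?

Bi

Ba is in period 6, group 2; Bi is in period 6, group 15.
IE₁ increases left→right with effective nuclear charge and decreases top→bottom as the valence shell moves farther out.
All lie in period 6, so first ionization energy increases left to right.
So Bi has the greater energy required to remove one electron from a gaseous atom (Bi > Ba).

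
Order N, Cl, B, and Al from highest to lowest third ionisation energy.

N > Cl > B > Al

IE_3 is the cost of taking one more electron from the +2 cation: N²⁺ still has 3 valence electrons; Cl²⁺ still has 5 valence electrons; B²⁺ still has 1 valence electron; Al²⁺ still has 1 valence electron.
All are still removing valence electrons, so compare the +2 ions as you would atoms: IE_3 generally rises across a period (higher Z_eff) and falls down a group (larger shell), subject to the usual subshell exceptions.
Valence configurations: N²⁺ [He]2s²2p¹, Cl²⁺ [Ne]3s²3p³, B²⁺ [He]2s¹, Al²⁺ [Ne]3s¹.
Tabulated IE_3 (kJ/mol): N 4578, Cl 3822, B 3660, Al 2745.
Putting it together, IE_3: Al < B < Cl < N.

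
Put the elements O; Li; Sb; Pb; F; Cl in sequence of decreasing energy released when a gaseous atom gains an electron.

Electron affinity generally becomes more exothermic across a period toward the halogens and less exothermic down a group.
Here both period and group differ, so the two effects have to be weighed against each other.
Li > Pb: period and group pull opposite ways; the down-group shift dominates (60 vs 35 kJ/mol).
Sb > Li: period and group pull opposite ways; the across-period shift dominates (103 vs 60 kJ/mol).
O > Sb: relative to Sb, both the across-period and down-group shifts push O's electron affinity up.
F > O: F lies to the right of O in period 2, so the across-period effect alone puts F higher.
Cl > F: this pair runs against the simple trend — see the exception note.
Note the exception: Cl has a higher electron affinity than F, contrary to the simple trend — F's small 2p subshell makes the incoming electron feel strong e⁻–e⁻ repulsion, so Cl actually releases more energy on gaining an electron.
For reference (kJ/mol): Li 60, O 141, F 328, Cl 349, Sb 103, Pb 35.
So from highest to lowest: Cl > F > O > Sb > Li > Pb.

Cl, F, O, Sb, Li, Pb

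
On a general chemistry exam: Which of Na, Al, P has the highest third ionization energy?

Na

The third ionization energy removes an electron from the +2 ion. For each element: Na²⁺ is already 1 electron into the core; Al²⁺ still has 1 valence electron; P²⁺ still has 3 valence electrons.
Breaking into a closed-shell core is much more expensive than removing a leftover valence electron — Na has the largest IE_3 here.
Valence configurations: Al²⁺ [Ne]3s¹, P²⁺ [Ne]3s²3p¹.
Approximate IE_3 values (kJ/mol): Na 6910, Al 2745, P 2914.
Hence IE_3: Al < P < Na.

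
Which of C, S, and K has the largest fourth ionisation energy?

C

The fourth ionization energy removes an electron from the +3 ion. For each element: C³⁺ still has 1 valence electron; S³⁺ still has 3 valence electrons; K³⁺ is already 2 electrons into the core.
Usually core removal costs more than valence removal, but here the competition is close: a tightly held n=2 valence electron can cost more to remove than an n=3 core electron, so the actual values have to decide it.
Valence configurations: C³⁺ [He]2s¹, S³⁺ [Ne]3s²3p¹.
Tabulated IE_4 (kJ/mol): C 6223, S 4556, K 5877.
Overall IE_4 order: S < K < C.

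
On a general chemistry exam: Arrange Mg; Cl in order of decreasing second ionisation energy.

After 1 electron has been removed, what remains? Mg⁺ still has 1 valence electron; Cl⁺ still has 6 valence electrons.
All are still removing valence electrons, so compare the +1 ions as you would atoms: IE_2 generally rises across a period (higher Z_eff) and falls down a group (larger shell), subject to the usual subshell exceptions.
Valence configurations: Mg⁺ [Ne]3s¹, Cl⁺ [Ne]3s²3p⁴.
Approximate IE_2 values (kJ/mol): Mg 1451, Cl 2298.
Hence IE_2: Mg < Cl.

Cl, Mg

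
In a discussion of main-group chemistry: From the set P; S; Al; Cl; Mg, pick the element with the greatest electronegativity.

Mg is in period 3, group 2; Al is in period 3, group 13; P is in period 3, group 15; S is in period 3, group 16; Cl is in period 3, group 17.
Atoms toward the upper right of the periodic table pull bonding electrons most strongly.
All lie in period 3, so electronegativity increases left to right.
The greatest electronegativity among these belongs to Cl.

Cl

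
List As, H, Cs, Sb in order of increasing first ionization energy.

H is in period 1, group 1; As is in period 4, group 15; Sb is in period 5, group 15; Cs is in period 6, group 1.
IE₁ increases left→right with effective nuclear charge and decreases top→bottom as the valence shell moves farther out.
Neither a single period nor a single group — weigh both effects.
Sb > Cs: both effects reinforce here, so Sb is clearly the higher of the two.
As > Sb: As sits above Sb in group 15, so the down-group effect alone puts As higher.
H > As: the two effects oppose for this pair; the down-group effect wins (1312 vs 947 kJ/mol).
Approximate values (kJ/mol): H 1312, As 947, Sb 831, Cs 376.
So from lowest to highest: Cs < Sb < As < H.

Cs, Sb, As, H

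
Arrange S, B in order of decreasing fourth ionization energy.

B > S

Consider each +3 ion: S³⁺ still has 3 valence electrons; B³⁺ is the bare [He] core.
Core electrons are held far more tightly than valence electrons, so B tops the IE_4 order.
Approximate IE_4 values (kJ/mol): S 4556, B 25026.
Overall IE_4 order: S < B.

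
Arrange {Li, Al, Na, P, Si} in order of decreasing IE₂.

The second ionization energy removes an electron from the +1 ion. For each element: Li⁺ is the bare [He] core; Al⁺ still has 2 valence electrons; Na⁺ is the bare [Ne] core; P⁺ still has 4 valence electrons; Si⁺ still has 3 valence electrons.
Core electrons are held far more tightly than valence electrons, so Na and Li top the IE_2 order.
Valence configurations: Al⁺ [Ne]3s², P⁺ [Ne]3s²3p², Si⁺ [Ne]3s²3p¹.
Si⁺ loses a lone 3p electron whereas Al⁺ must break into a filled 3s² pair, so IE_2(Al) > IE_2(Si) even though Si has the higher nuclear charge.
The numbers (kJ/mol): Li 7298, Al 1817, Na 4562, P 1907, Si 1577.
Hence IE_2: Si < Al < P < Na < Li.

Li, Na, P, Al, Si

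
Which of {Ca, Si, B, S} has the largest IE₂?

After 1 electron has been removed, what remains? Ca⁺ still has 1 valence electron; Si⁺ still has 3 valence electrons; B⁺ still has 2 valence electrons; S⁺ still has 5 valence electrons.
All are still removing valence electrons, so compare the +1 ions as you would atoms: IE_2 generally rises across a period (higher Z_eff) and falls down a group (larger shell), subject to the usual subshell exceptions.
Valence configurations: Ca⁺ [Ar]4s¹, Si⁺ [Ne]3s²3p¹, B⁺ [He]2s², S⁺ [Ne]3s²3p³.
Tabulated IE_2 (kJ/mol): Ca 1145, Si 1577, B 2427, S 2252.
Overall IE_2 order: Ca < Si < S < B.

B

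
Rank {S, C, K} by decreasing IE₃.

C > K > S

The third ionization energy removes an electron from the +2 ion. For each element: S²⁺ still has 4 valence electrons; C²⁺ still has 2 valence electrons; K²⁺ is already 1 electron into the core.
Usually core removal costs more than valence removal, but here the competition is close: a tightly held n=2 valence electron can cost more to remove than an n=3 core electron, so the actual values have to decide it.
Valence configurations: S²⁺ [Ne]3s²3p², C²⁺ [He]2s².
Approximate IE_3 values (kJ/mol): S 3357, C 4620, K 4420.
Putting it together, IE_3: S < K < C.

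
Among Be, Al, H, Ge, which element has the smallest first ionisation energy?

Al

First ionization energy rises across a period (greater Z_eff holds electrons more tightly) and falls down a group (valence electrons are farther from the nucleus).
A diagonal step moves right (one effect) and down (the opposite effect) at once.
Ge > Al: the two effects oppose for this pair; the across-period effect wins (762 vs 578 kJ/mol).
Be > Ge: the two effects oppose for this pair; the down-group effect wins (900 vs 762 kJ/mol).
H > Be: the two effects oppose for this pair; the down-group effect wins (1312 vs 900 kJ/mol).
Tabulated first ionization energy (kJ/mol): H 1312, Be 900, Al 578, Ge 762.
The smallest first ionisation energy among these belongs to Al.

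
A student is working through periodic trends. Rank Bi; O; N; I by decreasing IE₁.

N is in period 2, group 15; O is in period 2, group 16; I is in period 5, group 17; Bi is in period 6, group 15.
IE₁ increases left→right with effective nuclear charge and decreases top→bottom as the valence shell moves farther out.
Neither a single period nor a single group — weigh both effects.
I > Bi: both effects reinforce here, so I is clearly the higher of the two.
O > I: the two effects oppose for this pair; the down-group effect wins (1314 vs 1008 kJ/mol).
N > O: this pair runs against the simple trend — see the exception note.
Note the exception: N has a higher first ionization energy than O, contrary to the simple trend — pairing an electron in O's 2p⁴ costs repulsion energy, so O ionizes more easily than half-filled N (2p³).
Tabulated first ionization energy (kJ/mol): N 1402, O 1314, I 1008, Bi 703.
So from highest to lowest: N > O > I > Bi.

N > O > I > Bi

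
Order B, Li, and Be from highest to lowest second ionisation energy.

Li > B > Be

IE_2 is the cost of taking one more electron from the +1 cation: B⁺ still has 2 valence electrons; Li⁺ is the bare [He] core; Be⁺ still has 1 valence electron.
Core electrons are held far more tightly than valence electrons, so Li tops the IE_2 order.
Valence configurations: B⁺ [He]2s², Be⁺ [He]2s¹.
Tabulated IE_2 (kJ/mol): B 2427, Li 7298, Be 1757.
So the second ionization energies run Be < B < Li.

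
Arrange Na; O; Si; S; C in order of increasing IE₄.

After 3 electrons have been removed, what remains? Na³⁺ is already 2 electrons into the core; O³⁺ still has 3 valence electrons; Si³⁺ still has 1 valence electron; S³⁺ still has 3 valence electrons; C³⁺ still has 1 valence electron.
Breaking into a closed-shell core is much more expensive than removing a leftover valence electron — Na has the largest IE_4 here.
Valence configurations: O³⁺ [He]2s²2p¹, Si³⁺ [Ne]3s¹, S³⁺ [Ne]3s²3p¹, C³⁺ [He]2s¹.
Approximate IE_4 values (kJ/mol): Na 9543, O 7469, Si 4356, S 4556, C 6223.
Overall IE_4 order: Si < S < C < O < Na.

Si < S < C < O < Na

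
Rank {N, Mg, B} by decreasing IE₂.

The second ionization energy removes an electron from the +1 ion. For each element: N⁺ still has 4 valence electrons; Mg⁺ still has 1 valence electron; B⁺ still has 2 valence electrons.
All are still removing valence electrons, so compare the +1 ions as you would atoms: IE_2 generally rises across a period (higher Z_eff) and falls down a group (larger shell), subject to the usual subshell exceptions.
Valence configurations: N⁺ [He]2s²2p², Mg⁺ [Ne]3s¹, B⁺ [He]2s².
Tabulated IE_2 (kJ/mol): N 2856, Mg 1451, B 2427.
Putting it together, IE_2: Mg < B < N.

N > B > Mg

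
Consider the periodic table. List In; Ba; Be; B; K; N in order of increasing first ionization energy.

Removing the outermost electron gets harder across a period and easier down a group.
Neither a single period nor a single group — weigh both effects.
Ba > K: period and group pull opposite ways; the across-period shift dominates (503 vs 419 kJ/mol).
In > Ba: relative to Ba, both the across-period and down-group shifts push In's first ionization energy up.
B > In: they share group 13; the group trend gives B the larger value.
Be > B: this pair runs against the simple trend — see the exception note.
N > Be: both are in period 2; the period trend gives N the larger value.
Note the exception: Be has a higher first ionization energy than B, contrary to the simple trend — removing B's lone 2p electron is easier than breaking Be's filled 2s².
Tabulated first ionization energy (kJ/mol): Be 900, B 801, N 1402, K 419, In 558, Ba 503.
So from lowest to highest: K < Ba < In < B < Be < N.

K < Ba < In < B < Be < N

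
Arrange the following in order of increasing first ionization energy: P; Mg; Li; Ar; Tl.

Li, Tl, Mg, P, Ar

Li is in period 2, group 1; Mg is in period 3, group 2; P is in period 3, group 15; Ar is in period 3, group 18; Tl is in period 6, group 13.
Removing the outermost electron gets harder across a period and easier down a group.
Neither a single period nor a single group — weigh both effects.
Tl > Li: the two effects oppose for this pair; the across-period effect wins (589 vs 520 kJ/mol).
Mg > Tl: period and group pull opposite ways; the down-group shift dominates (738 vs 589 kJ/mol).
P > Mg: P lies to the right of Mg in period 3, so the across-period effect alone puts P higher.
Ar > P: both are in period 3; the period trend gives Ar the larger value.
Approximate values (kJ/mol): Li 520, Mg 738, P 1012, Ar 1521, Tl 589.
So from lowest to highest: Li < Tl < Mg < P < Ar.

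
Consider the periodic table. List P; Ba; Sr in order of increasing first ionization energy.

Ba < Sr < P

P is in period 3, group 15; Sr is in period 5, group 2; Ba is in period 6, group 2.
IE₁ increases left→right with effective nuclear charge and decreases top→bottom as the valence shell moves farther out.
Here both period and group differ, so the two effects have to be weighed against each other.
Sr > Ba: they share group 2; the group trend gives Sr the larger value.
P > Sr: relative to Sr, both the across-period and down-group shifts push P's first ionization energy up.
Approximate values (kJ/mol): P 1012, Sr 550, Ba 503.
So from lowest to highest: Ba < Sr < P.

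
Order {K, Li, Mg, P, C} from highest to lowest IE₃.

Li > Mg > C > K > P

IE_3 is the cost of taking one more electron from the +2 cation: K²⁺ is already 1 electron into the core; Li²⁺ is already 1 electron into the core; Mg²⁺ is the bare [Ne] core; P²⁺ still has 3 valence electrons; C²⁺ still has 2 valence electrons.
Usually core removal costs more than valence removal, but here the competition is close: a tightly held n=2 valence electron can cost more to remove than an n=3 core electron, so the actual values have to decide it.
Valence configurations: P²⁺ [Ne]3s²3p¹, C²⁺ [He]2s².
The numbers (kJ/mol): K 4420, Li 11815, Mg 7733, P 2914, C 4620.
So the third ionization energies run P < K < C < Mg < Li.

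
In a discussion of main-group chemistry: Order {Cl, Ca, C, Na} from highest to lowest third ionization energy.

Consider each +2 ion: Cl²⁺ still has 5 valence electrons; Ca²⁺ is the bare [Ar] core; C²⁺ still has 2 valence electrons; Na²⁺ is already 1 electron into the core.
Pulling an electron out of a noble-gas core costs far more than removing a remaining valence electron, so Ca and Na sit at the high end of IE_3.
Valence configurations: Cl²⁺ [Ne]3s²3p³, C²⁺ [He]2s².
Tabulated IE_3 (kJ/mol): Cl 3822, Ca 4912, C 4620, Na 6910.
Putting it together, IE_3: Cl < C < Ca < Na.

Na > Ca > C > Cl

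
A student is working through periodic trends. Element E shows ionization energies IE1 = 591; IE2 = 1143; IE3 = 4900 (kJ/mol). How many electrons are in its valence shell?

2

Look for the largest jump between consecutive ionization energies: IE3/IE2 ≈ 4.3, far larger than any earlier ratio.
That jump marks the point where a core electron is being removed. So the atom has 2 valence electrons.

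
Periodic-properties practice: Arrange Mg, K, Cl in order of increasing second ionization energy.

Consider each +1 ion: Mg⁺ still has 1 valence electron; K⁺ is the bare [Ar] core; Cl⁺ still has 6 valence electrons.
Pulling an electron out of a noble-gas core costs far more than removing a remaining valence electron, so K sits at the high end of IE_2.
Valence configurations: Mg⁺ [Ne]3s¹, Cl⁺ [Ne]3s²3p⁴.
The numbers (kJ/mol): Mg 1451, K 3052, Cl 2298.
Overall IE_2 order: Mg < Cl < K.

Mg < Cl < K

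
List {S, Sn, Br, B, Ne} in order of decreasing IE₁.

B is in period 2, group 13; Ne is in period 2, group 18; S is in period 3, group 16; Br is in period 4, group 17; Sn is in period 5, group 14.
Across a period the outer electron is held more tightly (higher IE₁); down a group it sits in a higher shell, more shielded, and comes off more easily.
These span different periods and groups, so the two trends combine.
B > Sn: the two effects oppose for this pair; the down-group effect wins (801 vs 709 kJ/mol).
S > B: the two effects oppose for this pair; the across-period effect wins (1000 vs 801 kJ/mol).
Br > S: period and group pull opposite ways; the across-period shift dominates (1140 vs 1000 kJ/mol).
Ne > Br: relative to Br, both the across-period and down-group shifts push Ne's first ionization energy up.
Tabulated first ionization energy (kJ/mol): B 801, Ne 2081, S 1000, Br 1140, Sn 709.
So from highest to lowest: Ne > Br > S > B > Sn.

Ne > Br > S > B > Sn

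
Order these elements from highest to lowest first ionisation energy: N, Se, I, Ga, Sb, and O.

N is in period 2, group 15; O is in period 2, group 16; Ga is in period 4, group 13; Se is in period 4, group 16; Sb is in period 5, group 15; I is in period 5, group 17.
Across a period the outer electron is held more tightly (higher IE₁); down a group it sits in a higher shell, more shielded, and comes off more easily.
Here both period and group differ, so the two effects have to be weighed against each other.
Sb > Ga: the two effects oppose for this pair; the across-period effect wins (831 vs 579 kJ/mol).
Se > Sb: both effects reinforce here, so Se is clearly the higher of the two.
I > Se: period and group pull opposite ways; the across-period shift dominates (1008 vs 941 kJ/mol).
O > I: period and group pull opposite ways; the down-group shift dominates (1314 vs 1008 kJ/mol).
N > O: this pair runs against the simple trend — see the exception note.
Note the exception: N has a higher first ionization energy than O, contrary to the simple trend — pairing an electron in O's 2p⁴ costs repulsion energy, so O ionizes more easily than half-filled N (2p³).
For reference (kJ/mol): N 1402, O 1314, Ga 579, Se 941, Sb 831, I 1008.
So from highest to lowest: N > O > I > Se > Sb > Ga.

N > O > I > Se > Sb > Ga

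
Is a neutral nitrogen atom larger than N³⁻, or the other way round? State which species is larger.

N³⁻

Forming N³⁻ adds 3 electrons to N. More electron–electron repulsion in the same shell, with unchanged nuclear charge, lets the cloud expand.
An anion is larger than its parent atom: N³⁻ > N.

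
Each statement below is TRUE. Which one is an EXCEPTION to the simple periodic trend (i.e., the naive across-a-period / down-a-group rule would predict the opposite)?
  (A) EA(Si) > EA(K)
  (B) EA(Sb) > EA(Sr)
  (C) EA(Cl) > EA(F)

The general trend: electron affinity increases across a period and decreases down a group.
(A) Si (period 3, group 14) vs K (period 4, group 1): the stated order agrees with the simple trend.
(B) Sb (period 5, group 15) vs Sr (period 5, group 2): the stated order agrees with the simple trend.
(C) Cl (period 3, group 17) vs F (period 2, group 17): the stated order contradicts the simple trend.
The exception is (C): F's small 2p subshell makes the incoming electron feel strong e⁻–e⁻ repulsion, so Cl actually releases more energy on gaining an electron.

(C)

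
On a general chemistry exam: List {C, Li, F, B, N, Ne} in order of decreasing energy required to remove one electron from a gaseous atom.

Li is in period 2, group 1; B is in period 2, group 13; C is in period 2, group 14; N is in period 2, group 15; F is in period 2, group 17; Ne is in period 2, group 18.
Across a period the outer electron is held more tightly (higher IE₁); down a group it sits in a higher shell, more shielded, and comes off more easily.
All lie in period 2, so first ionization energy increases left to right.
So from highest to lowest: Ne > F > N > C > B > Li.

Ne > F > N > C > B > Li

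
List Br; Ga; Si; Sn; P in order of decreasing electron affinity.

Br > Si > Sn > P > Ga

Si is in period 3, group 14; P is in period 3, group 15; Ga is in period 4, group 13; Br is in period 4, group 17; Sn is in period 5, group 14.
Atoms with high Z_eff and room in the valence shell (especially the halogens) have the most exothermic electron affinities.
Neither a single period nor a single group — weigh both effects.
P > Ga: relative to Ga, both the across-period and down-group shifts push P's electron affinity up.
Sn > P: this pair runs against the simple trend — see the exception note.
Si > Sn: Si sits above Sn in group 14, so the down-group effect alone puts Si higher.
Br > Si: the two effects oppose for this pair; the across-period effect wins (325 vs 134 kJ/mol).
Note the exception: Sn has a higher electron affinity than P, contrary to the simple trend — adding an electron to P's half-filled np³ subshell costs electron-pairing energy.
Note the exception: Si has a higher electron affinity than P, contrary to the simple trend — adding an electron to P's half-filled 3p³ is unfavourable, so Si (3p²) has the more exothermic EA.
For reference (kJ/mol): Si 134, P 72, Ga 29, Br 325, Sn 107.
So from highest to lowest: Br > Si > Sn > P > Ga.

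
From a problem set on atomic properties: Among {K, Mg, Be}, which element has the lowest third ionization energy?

K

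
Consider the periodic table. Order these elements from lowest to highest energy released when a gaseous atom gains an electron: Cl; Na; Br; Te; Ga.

Ga, Na, Te, Br, Cl

Na is in period 3, group 1; Cl is in period 3, group 17; Ga is in period 4, group 13; Br is in period 4, group 17; Te is in period 5, group 16.
EA tends to increase across a period and decrease down a group, though the pattern is less regular than for IE or radius.
Here both period and group differ, so the two effects have to be weighed against each other.
Na > Ga: period and group pull opposite ways; the down-group shift dominates (53 vs 29 kJ/mol).
Te > Na: period and group pull opposite ways; the across-period shift dominates (190 vs 53 kJ/mol).
Br > Te: both effects reinforce here, so Br is clearly the higher of the two.
Cl > Br: Cl sits above Br in group 17, so the down-group effect alone puts Cl higher.
Approximate values (kJ/mol): Na 53, Cl 349, Ga 29, Br 325, Te 190.
So from lowest to highest: Ga < Na < Te < Br < Cl.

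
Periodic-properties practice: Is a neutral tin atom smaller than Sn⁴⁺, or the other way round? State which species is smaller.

Forming Sn⁴⁺ removes 4 electrons from Sn. Fewer electrons for the same nuclear charge means less shielding and a higher Z_eff on the remaining electrons.
A cation is smaller than its parent atom: Sn⁴⁺ < Sn.

Sn⁴⁺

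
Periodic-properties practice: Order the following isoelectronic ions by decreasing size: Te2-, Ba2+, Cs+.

All of these have 54 electrons, so size is governed by nuclear charge alone: the more protons, the stronger the pull on the same electron cloud, and the smaller the ion.
Nuclear charges: Ba2+ (Z=56), Cs+ (Z=55), Te2- (Z=52).
Largest to smallest: Te2- > Cs+ > Ba2+.

Te2- > Cs+ > Ba2+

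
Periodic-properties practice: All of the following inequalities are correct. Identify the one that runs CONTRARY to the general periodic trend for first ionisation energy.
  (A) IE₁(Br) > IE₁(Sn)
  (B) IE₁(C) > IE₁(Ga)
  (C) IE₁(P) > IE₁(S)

(C)

The general trend: first ionisation energy increases across a period and decreases down a group.
(A) Br (period 4, group 17) vs Sn (period 5, group 14): the stated order agrees with the simple trend.
(B) C (period 2, group 14) vs Ga (period 4, group 13): the stated order agrees with the simple trend.
(C) P (period 3, group 15) vs S (period 3, group 16): the stated order contradicts the simple trend.
The exception is (C): S (3p⁴) ionizes more easily than half-filled P (3p³) because the paired 3p electron in S is pushed out by e⁻–e⁻ repulsion.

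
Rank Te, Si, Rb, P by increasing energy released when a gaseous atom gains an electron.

Rb < P < Si < Te

Si is in period 3, group 14; P is in period 3, group 15; Rb is in period 5, group 1; Te is in period 5, group 16.
EA tends to increase across a period and decrease down a group, though the pattern is less regular than for IE or radius.
These span different periods and groups, so the two trends combine.
P > Rb: both effects reinforce here, so P is clearly the higher of the two.
Si > P: this pair runs against the simple trend — see the exception note.
Te > Si: period and group pull opposite ways; the across-period shift dominates (190 vs 134 kJ/mol).
Note the exception: Si has a higher electron affinity than P, contrary to the simple trend — adding an electron to P's half-filled 3p³ is unfavourable, so Si (3p²) has the more exothermic EA.
For reference (kJ/mol): Si 134, P 72, Rb 47, Te 190.
So from lowest to highest: Rb < P < Si < Te.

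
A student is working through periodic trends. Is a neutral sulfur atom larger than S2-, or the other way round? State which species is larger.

Forming S2- adds 2 electrons to S. More electron–electron repulsion in the same shell, with unchanged nuclear charge, lets the cloud expand.
An anion is larger than its parent atom: S2- > S.

S2-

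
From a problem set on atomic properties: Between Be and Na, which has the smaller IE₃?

The third ionization energy removes an electron from the +2 ion. For each element: Be²⁺ is the bare [He] core; Na²⁺ is already 1 electron into the core.
All of these are removing an electron from a noble-gas core or deeper; the smaller core (lower principal quantum number) is held far more tightly, and within a period the higher nuclear charge binds the same core more tightly.
Approximate IE_3 values (kJ/mol): Be 14849, Na 6910.
Hence IE_3: Na < Be.

Na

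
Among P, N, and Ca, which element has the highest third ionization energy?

IE_3 is the cost of taking one more electron from the +2 cation: P²⁺ still has 3 valence electrons; N²⁺ still has 3 valence electrons; Ca²⁺ is the bare [Ar] core.
Core electrons are held far more tightly than valence electrons, so Ca tops the IE_3 order.
Valence configurations: P²⁺ [Ne]3s²3p¹, N²⁺ [He]2s²2p¹.
Tabulated IE_3 (kJ/mol): P 2914, N 4578, Ca 4912.
Hence IE_3: P < N < Ca.

Ca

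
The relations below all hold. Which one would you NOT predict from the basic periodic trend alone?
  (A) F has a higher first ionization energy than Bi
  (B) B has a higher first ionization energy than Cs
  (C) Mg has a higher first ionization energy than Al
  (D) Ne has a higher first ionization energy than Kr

(C)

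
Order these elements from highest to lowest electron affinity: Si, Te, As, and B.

B is in period 2, group 13; Si is in period 3, group 14; As is in period 4, group 15; Te is in period 5, group 16.
Electron affinity generally becomes more exothermic across a period toward the halogens and less exothermic down a group.
A diagonal step moves right (one effect) and down (the opposite effect) at once.
As > B: period and group pull opposite ways; the across-period shift dominates (78 vs 27 kJ/mol).
Si > As: period and group pull opposite ways; the down-group shift dominates (134 vs 78 kJ/mol).
Te > Si: the two effects oppose for this pair; the across-period effect wins (190 vs 134 kJ/mol).
Tabulated electron affinity (kJ/mol): B 27, Si 134, As 78, Te 190.
So from highest to lowest: Te > Si > As > B.

Te > Si > As > B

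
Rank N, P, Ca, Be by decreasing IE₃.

Be > Ca > N > P

After 2 electrons have been removed, what remains? N²⁺ still has 3 valence electrons; P²⁺ still has 3 valence electrons; Ca²⁺ is the bare [Ar] core; Be²⁺ is the bare [He] core.
Breaking into a closed-shell core is much more expensive than removing a leftover valence electron — Ca and Be have the largest IE_3 here.
Valence configurations: N²⁺ [He]2s²2p¹, P²⁺ [Ne]3s²3p¹.
Tabulated IE_3 (kJ/mol): N 4578, P 2914, Ca 4912, Be 14849.
Hence IE_3: P < N < Ca < Be.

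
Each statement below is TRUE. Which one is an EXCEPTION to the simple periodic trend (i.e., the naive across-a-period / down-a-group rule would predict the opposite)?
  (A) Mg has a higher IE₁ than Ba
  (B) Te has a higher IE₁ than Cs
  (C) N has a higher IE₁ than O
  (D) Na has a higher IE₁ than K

(C)

The general trend: IE₁ increases across a period and decreases down a group.
(A) Mg (period 3, group 2) vs Ba (period 6, group 2): the stated order agrees with the simple trend.
(B) Te (period 5, group 16) vs Cs (period 6, group 1): the stated order agrees with the simple trend.
(C) N (period 2, group 15) vs O (period 2, group 16): the stated order contradicts the simple trend.
(D) Na (period 3, group 1) vs K (period 4, group 1): the stated order agrees with the simple trend.
The exception is (C): pairing an electron in O's 2p⁴ costs repulsion energy, so O ionizes more easily than half-filled N (2p³).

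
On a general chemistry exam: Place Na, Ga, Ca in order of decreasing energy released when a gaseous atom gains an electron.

Na, Ga, Ca

Na is in period 3, group 1; Ca is in period 4, group 2; Ga is in period 4, group 13.
EA tends to increase across a period and decrease down a group, though the pattern is less regular than for IE or radius.
These span different periods and groups, so the two trends combine.
Ga > Ca: Ga lies to the right of Ca in period 4, so the across-period effect alone puts Ga higher.
Na > Ga: the two effects oppose for this pair; the down-group effect wins (53 vs 29 kJ/mol).
For reference (kJ/mol): Na 53, Ca 2, Ga 29.
So from highest to lowest: Na > Ga > Ca.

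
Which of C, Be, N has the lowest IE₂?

Be

The second ionization energy removes an electron from the +1 ion. For each element: C⁺ still has 3 valence electrons; Be⁺ still has 1 valence electron; N⁺ still has 4 valence electrons.
All are still removing valence electrons, so compare the +1 ions as you would atoms: IE_2 generally rises across a period (higher Z_eff) and falls down a group (larger shell), subject to the usual subshell exceptions.
Valence configurations: C⁺ [He]2s²2p¹, Be⁺ [He]2s¹, N⁺ [He]2s²2p².
Tabulated IE_2 (kJ/mol): C 2353, Be 1757, N 2856.
So the second ionization energies run Be < C < N.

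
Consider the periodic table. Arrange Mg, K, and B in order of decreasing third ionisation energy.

IE_3 is the cost of taking one more electron from the +2 cation: Mg²⁺ is the bare [Ne] core; K²⁺ is already 1 electron into the core; B²⁺ still has 1 valence electron.
Breaking into a closed-shell core is much more expensive than removing a leftover valence electron — K and Mg have the largest IE_3 here.
The numbers (kJ/mol): Mg 7733, K 4420, B 3660.
So the third ionization energies run B < K < Mg.

Mg > K > B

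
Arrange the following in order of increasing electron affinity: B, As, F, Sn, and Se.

B, As, Sn, Se, F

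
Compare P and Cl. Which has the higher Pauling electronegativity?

Cl

P is in period 3, group 15; Cl is in period 3, group 17.
Smaller atoms with higher effective nuclear charge are more electronegative.
All lie in period 3, so electronegativity increases left to right.
So Cl has the higher Pauling electronegativity (Cl > P).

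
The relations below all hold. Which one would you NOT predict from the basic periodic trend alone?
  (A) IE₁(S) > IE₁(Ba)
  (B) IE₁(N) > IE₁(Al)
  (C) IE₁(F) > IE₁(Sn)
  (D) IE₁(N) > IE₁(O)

(D)

The general trend: IE₁ increases across a period and decreases down a group.
(A) S (period 3, group 16) vs Ba (period 6, group 2): the stated order agrees with the simple trend.
(B) N (period 2, group 15) vs Al (period 3, group 13): the stated order agrees with the simple trend.
(C) F (period 2, group 17) vs Sn (period 5, group 14): the stated order agrees with the simple trend.
(D) N (period 2, group 15) vs O (period 2, group 16): the stated order contradicts the simple trend.
The exception is (D): pairing an electron in O's 2p⁴ costs repulsion energy, so O ionizes more easily than half-filled N (2p³).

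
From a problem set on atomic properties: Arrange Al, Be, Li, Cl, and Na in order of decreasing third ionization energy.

IE_3 is the cost of taking one more electron from the +2 cation: Al²⁺ still has 1 valence electron; Be²⁺ is the bare [He] core; Li²⁺ is already 1 electron into the core; Cl²⁺ still has 5 valence electrons; Na²⁺ is already 1 electron into the core.
Core electrons are held far more tightly than valence electrons, so Na, Li and Be top the IE_3 order.
Valence configurations: Al²⁺ [Ne]3s¹, Cl²⁺ [Ne]3s²3p³.
Tabulated IE_3 (kJ/mol): Al 2745, Be 14849, Li 11815, Cl 3822, Na 6910.
Hence IE_3: Al < Cl < Na < Li < Be.

Be > Li > Na > Cl > Al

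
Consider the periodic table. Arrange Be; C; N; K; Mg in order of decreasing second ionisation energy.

IE_2 is the cost of taking one more electron from the +1 cation: Be⁺ still has 1 valence electron; C⁺ still has 3 valence electrons; N⁺ still has 4 valence electrons; K⁺ is the bare [Ar] core; Mg⁺ still has 1 valence electron.
Core electrons are held far more tightly than valence electrons, so K tops the IE_2 order.
Valence configurations: Be⁺ [He]2s¹, C⁺ [He]2s²2p¹, N⁺ [He]2s²2p², Mg⁺ [Ne]3s¹.
The numbers (kJ/mol): Be 1757, C 2353, N 2856, K 3052, Mg 1451.
So the second ionization energies run Mg < Be < C < N < K.

K, N, C, Be, Mg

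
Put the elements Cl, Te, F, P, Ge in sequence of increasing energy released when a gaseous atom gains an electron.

P, Ge, Te, F, Cl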